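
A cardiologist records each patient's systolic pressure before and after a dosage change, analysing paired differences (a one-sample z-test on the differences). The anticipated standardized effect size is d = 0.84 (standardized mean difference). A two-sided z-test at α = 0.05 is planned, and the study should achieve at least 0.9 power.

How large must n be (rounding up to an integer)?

For power 0.9 need Φ(δ − z_{0.025}) = 0.9, so δ = z_{0.025} + z_{0.10} = 1.960 + 1.282 = 3.242.
(The Φ(−δ − z_{α/2}) term is vanishingly small for δ > 0 and is dropped in the standard sample-size formula.)
δ = d·√n ⇒ n = (δ/d)² = (3.242 / 0.84)² = 14.89.
Round up to the next whole unit.

n = 15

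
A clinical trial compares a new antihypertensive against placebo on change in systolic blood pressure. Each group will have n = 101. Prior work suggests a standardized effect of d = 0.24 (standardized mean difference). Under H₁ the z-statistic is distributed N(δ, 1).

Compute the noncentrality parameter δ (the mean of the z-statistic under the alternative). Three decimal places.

The noncentrality parameter scales effect size by the design's sample-size factor: δ = d·√(n/2) = 0.24 × √(101/2) = 1.7055

δ ≈ 1.706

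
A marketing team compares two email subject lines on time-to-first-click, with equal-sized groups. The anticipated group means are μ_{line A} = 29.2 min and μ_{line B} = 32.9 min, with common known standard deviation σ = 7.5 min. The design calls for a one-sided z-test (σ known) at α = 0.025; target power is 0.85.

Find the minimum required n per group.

Standardized effect: d = |μ_{line A} − μ_{line B}| / σ = |29.2 − 32.9| / 7.5 = 0.4933
Set Φ(δ − 1.960) = 0.85; then δ − 1.960 = Φ⁻¹(0.85) = 1.036, giving δ = 2.996.
δ = d·√(n/2) ⇒ n = 2(δ/d)² = 2 × (2.996 / 0.4933)² = 73.78.
Round up to the next whole unit.

n = 74 per group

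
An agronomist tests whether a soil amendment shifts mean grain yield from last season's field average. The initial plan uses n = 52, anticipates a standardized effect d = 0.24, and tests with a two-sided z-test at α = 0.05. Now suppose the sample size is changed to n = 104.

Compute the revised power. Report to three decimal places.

With n = 104: δ = d·√n = 0.24 × √104 = 2.4475. Critical value z_{0.025} = 1.960.
Revised power = Φ(δ − 1.960) + Φ(−δ − 1.960) = Φ(0.488) + Φ(-4.407) = 0.6871 + 0.0000 = 0.6871.

Power ≈ 0.687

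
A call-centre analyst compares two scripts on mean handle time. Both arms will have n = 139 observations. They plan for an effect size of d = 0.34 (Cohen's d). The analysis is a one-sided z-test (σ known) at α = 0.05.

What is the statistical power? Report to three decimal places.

Noncentrality parameter: δ = d·√(n/2) = 0.34 × √(139/2) = 2.8345
One-sided α = 0.05 → critical value z_{0.05} = 1.645.
Power = P(Z > 1.645 − δ) = Φ(1.190) = 0.8829.

Power ≈ 0.883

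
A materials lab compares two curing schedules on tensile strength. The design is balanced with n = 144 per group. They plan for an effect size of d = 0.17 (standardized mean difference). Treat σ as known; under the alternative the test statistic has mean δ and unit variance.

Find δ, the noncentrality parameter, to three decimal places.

δ = d·√(n/2) = 0.17 × √(144/2) = 1.4425

δ ≈ 1.442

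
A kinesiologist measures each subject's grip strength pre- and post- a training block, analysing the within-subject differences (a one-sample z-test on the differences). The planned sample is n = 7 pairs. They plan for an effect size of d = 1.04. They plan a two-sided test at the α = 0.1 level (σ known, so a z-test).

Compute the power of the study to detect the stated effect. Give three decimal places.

Noncentrality parameter: δ = d·√n = 1.04 × √7 = 2.7516
Two-sided α = 0.1 → critical value z_{0.05} = 1.645.
Power = Φ(δ − 1.645) + Φ(−δ − 1.645) = Φ(1.107) + Φ(-4.396) = 0.8658 + 0.0000 = 0.8658.

Power ≈ 0.866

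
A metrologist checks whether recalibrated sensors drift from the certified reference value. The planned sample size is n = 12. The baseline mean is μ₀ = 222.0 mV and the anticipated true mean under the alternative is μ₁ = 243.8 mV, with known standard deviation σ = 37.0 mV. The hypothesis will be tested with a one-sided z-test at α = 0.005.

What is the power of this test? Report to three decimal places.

Power ≈ 0.296

Standardized effect: d = |μ₁ − μ₀| / σ = |243.8 − 222.0| / 37.0 = 0.5892
Noncentrality parameter: δ = d·√n = 0.5892 × √12 = 2.0410
One-sided α = 0.005 → critical value z_{0.005} = 2.576.
Power = Φ(δ − 2.576) = Φ(-0.535) = 0.2964.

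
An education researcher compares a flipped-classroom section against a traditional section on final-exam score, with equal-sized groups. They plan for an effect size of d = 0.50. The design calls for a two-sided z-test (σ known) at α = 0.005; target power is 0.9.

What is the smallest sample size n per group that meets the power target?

Set Φ(δ − 2.807) = 0.9; then δ − 2.807 = Φ⁻¹(0.9) = 1.282, giving δ = 4.089.
(For δ > 0 the lower-tail rejection region contributes negligibly to power, so the one-term inversion is standard.)
δ = d·√(n/2) ⇒ n = 2(δ/d)² = 2 × (4.089 / 0.50)² = 133.73.
Rounding up, n = 134 per group.

n = 134 per group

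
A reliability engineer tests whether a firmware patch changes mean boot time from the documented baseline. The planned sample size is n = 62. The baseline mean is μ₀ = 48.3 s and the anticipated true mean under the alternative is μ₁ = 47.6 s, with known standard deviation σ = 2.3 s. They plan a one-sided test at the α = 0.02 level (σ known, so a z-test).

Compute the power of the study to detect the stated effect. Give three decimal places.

Standardized effect: d = |μ₁ − μ₀| / σ = |47.6 − 48.3| / 2.3 = 0.3043
Noncentrality parameter: δ = d·√n = 0.3043 × √62 = 2.3964
Critical value for a one-sided test at α = 0.02: z_α = 2.054.
Power = Φ(δ − 2.054) = Φ(0.343) = 0.6341.

Power ≈ 0.634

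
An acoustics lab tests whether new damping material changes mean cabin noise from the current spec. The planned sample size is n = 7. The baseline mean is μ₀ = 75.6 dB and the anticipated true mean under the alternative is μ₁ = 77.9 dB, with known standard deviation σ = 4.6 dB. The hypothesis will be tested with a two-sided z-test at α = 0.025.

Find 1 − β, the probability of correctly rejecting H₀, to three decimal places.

Standardized effect: d = |μ₁ − μ₀| / σ = |77.9 − 75.6| / 4.6 = 0.5000
Noncentrality parameter: δ = d·√n = 0.5000 × √7 = 1.3229
Critical value for a two-sided test at α = 0.025: z_{α/2} = 2.241.
Power = Φ(δ − 2.241) + Φ(−δ − 2.241) = Φ(-0.919) + Φ(-3.564) = 0.1792 + 0.0002 = 0.1794.

Power ≈ 0.179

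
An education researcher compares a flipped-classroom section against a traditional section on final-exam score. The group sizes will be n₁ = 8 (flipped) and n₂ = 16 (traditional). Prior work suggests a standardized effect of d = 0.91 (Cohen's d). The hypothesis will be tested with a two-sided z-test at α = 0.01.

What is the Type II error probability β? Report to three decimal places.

Noncentrality parameter: λ = d / √(1/n₁ + 1/n₂) = 0.91 / √(1/8 + 1/16) = 2.1016
Two-sided α = 0.01 → critical value z_{0.005} = 2.576.
Power = Φ(λ − 2.576) + Φ(−λ − 2.576) = Φ(-0.474) + Φ(-4.677) = 0.3177 + 0.0000 = 0.3177.
Type II error: β = 1 − power = 1 − 0.3177 = 0.6823.

β ≈ 0.682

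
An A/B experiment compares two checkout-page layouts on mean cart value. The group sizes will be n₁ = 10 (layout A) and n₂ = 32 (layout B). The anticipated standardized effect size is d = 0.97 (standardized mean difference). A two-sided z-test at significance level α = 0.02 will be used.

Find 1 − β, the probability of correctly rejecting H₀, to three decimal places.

Noncentrality parameter: δ = d / √(1/n₁ + 1/n₂) = 0.97 / √(1/10 + 1/32) = 2.6775
Two-sided α = 0.02 → critical value z_{0.01} = 2.326.
Power = Φ(δ − 2.326) + Φ(−δ − 2.326) = Φ(0.351) + Φ(-5.004) = 0.6372 + 0.0000 = 0.6372.

Power ≈ 0.637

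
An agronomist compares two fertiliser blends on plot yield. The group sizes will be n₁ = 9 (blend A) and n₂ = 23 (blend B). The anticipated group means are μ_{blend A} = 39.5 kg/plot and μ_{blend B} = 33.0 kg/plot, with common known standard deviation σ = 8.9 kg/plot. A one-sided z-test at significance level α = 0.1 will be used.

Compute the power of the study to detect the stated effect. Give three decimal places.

Standardized effect: d = |μ_{blend A} − μ_{blend B}| / σ = |39.5 − 33.0| / 8.9 = 0.7303
Noncentrality parameter: δ = d / √(1/n₁ + 1/n₂) = 0.7303 / √(1/9 + 1/23) = 1.8575
Critical value for a one-sided test at α = 0.1: z_α = 1.282.
Power = P(Z > 1.282 − δ) = Φ(0.576) = 0.7177.

Power ≈ 0.718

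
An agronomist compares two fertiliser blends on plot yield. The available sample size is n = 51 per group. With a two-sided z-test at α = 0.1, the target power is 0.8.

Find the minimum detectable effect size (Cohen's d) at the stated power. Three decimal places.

Required noncentrality: δ = z_{0.05} + z_{0.20} = 1.645 + 0.842 = 2.486.
(The second rejection-region term Φ(−δ − z_{α/2}) is negligible and dropped.)
δ = d·√(n/2) ⇒ d = δ/√(n/2) = 2.486/√(51/2) = 0.4924.

d ≈ 0.492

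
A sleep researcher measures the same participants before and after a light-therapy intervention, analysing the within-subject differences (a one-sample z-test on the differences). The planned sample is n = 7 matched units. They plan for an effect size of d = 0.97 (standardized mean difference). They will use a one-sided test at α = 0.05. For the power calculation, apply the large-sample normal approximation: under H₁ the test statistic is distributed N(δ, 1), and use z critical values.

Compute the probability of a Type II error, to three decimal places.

Noncentrality parameter: δ = d·√n = 0.97 × √7 = 2.5664
Critical value for a one-sided test at α = 0.05: z_α = 1.645.
Power = Φ(δ − 1.645) = Φ(0.922) = 0.8216.
Type II error: β = 1 − power = 1 − 0.8216 = 0.1784.

β ≈ 0.178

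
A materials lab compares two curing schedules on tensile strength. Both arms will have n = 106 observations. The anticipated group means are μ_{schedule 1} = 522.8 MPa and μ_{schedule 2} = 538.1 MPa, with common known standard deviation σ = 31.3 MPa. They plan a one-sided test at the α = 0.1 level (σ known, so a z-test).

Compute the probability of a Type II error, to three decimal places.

Standardized effect: d = |μ_{schedule 1} − μ_{schedule 2}| / σ = |522.8 − 538.1| / 31.3 = 0.4888
Noncentrality parameter: δ = d·√(n/2) = 0.4888 × √(106/2) = 3.5586
One-sided α = 0.1 → critical value z_{0.1} = 1.282.
Power = Φ(δ − 1.282) = Φ(2.277) = 0.9886.
Type II error: β = 1 − power = 1 − 0.9886 = 0.0114.

β ≈ 0.011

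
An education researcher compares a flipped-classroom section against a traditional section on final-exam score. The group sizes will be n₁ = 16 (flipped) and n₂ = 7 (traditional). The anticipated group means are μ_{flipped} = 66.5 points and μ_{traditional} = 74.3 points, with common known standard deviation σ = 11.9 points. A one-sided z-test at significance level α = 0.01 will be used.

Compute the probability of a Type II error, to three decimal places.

β ≈ 0.811

Standardized effect: d = |μ_{flipped} − μ_{traditional}| / σ = |66.5 − 74.3| / 11.9 = 0.6555
Noncentrality parameter: δ = d / √(1/n₁ + 1/n₂) = 0.6555 / √(1/16 + 1/7) = 1.4464
Critical value for a one-sided test at α = 0.01: z_α = 2.326.
Power = P(Z > 2.326 − δ) = Φ(-0.880) = 0.1894.
Type II error: β = 1 − power = 1 − 0.1894 = 0.8106.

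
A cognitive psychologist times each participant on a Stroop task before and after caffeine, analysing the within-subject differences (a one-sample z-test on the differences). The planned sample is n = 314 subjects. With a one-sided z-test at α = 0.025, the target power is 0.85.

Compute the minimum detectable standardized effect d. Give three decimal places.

Need Φ(δ − 1.960) = 0.85, so δ = 1.960 + 1.036 = 2.996.
δ = d·√n ⇒ d = δ/√n = 2.996/√314 = 0.1691.

d ≈ 0.169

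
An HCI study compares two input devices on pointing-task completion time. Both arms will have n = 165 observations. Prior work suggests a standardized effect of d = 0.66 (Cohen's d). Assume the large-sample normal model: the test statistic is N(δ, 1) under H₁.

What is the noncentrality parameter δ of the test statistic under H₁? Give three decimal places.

δ ≈ 5.995

δ = d·√(n/2) = 0.66 × √(165/2) = 5.9947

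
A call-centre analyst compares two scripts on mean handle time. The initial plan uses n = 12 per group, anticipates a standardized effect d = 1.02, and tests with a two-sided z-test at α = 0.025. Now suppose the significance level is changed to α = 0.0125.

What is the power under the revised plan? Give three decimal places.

δ = d·√(n/2) = 1.02 × √(12/2) = 2.4985 (unchanged). New critical value: z_{0.0063} = 2.498.
Revised power = Φ(δ − 2.498) + Φ(−δ − 2.498) = Φ(0.001) + Φ(-4.996) = 0.5003 + 0.0000 = 0.5003.

Power ≈ 0.500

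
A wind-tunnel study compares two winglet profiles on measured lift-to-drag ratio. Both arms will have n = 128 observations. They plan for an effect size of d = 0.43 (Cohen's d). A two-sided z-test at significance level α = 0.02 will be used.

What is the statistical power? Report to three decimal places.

Power ≈ 0.867

Noncentrality parameter: δ = d·√(n/2) = 0.43 × √(128/2) = 3.4400
Two-sided α = 0.02 → critical value z_{0.01} = 2.326.
Power = Φ(δ − 2.326) + Φ(−δ − 2.326) = Φ(1.114) + Φ(-5.766) = 0.8673 + 0.0000 = 0.8673.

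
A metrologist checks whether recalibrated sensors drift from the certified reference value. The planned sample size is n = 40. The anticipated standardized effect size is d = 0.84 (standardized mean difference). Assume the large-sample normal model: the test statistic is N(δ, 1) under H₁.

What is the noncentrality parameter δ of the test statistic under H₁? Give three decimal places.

δ ≈ 5.313

δ = d·√n = 0.84 × √40 = 5.3126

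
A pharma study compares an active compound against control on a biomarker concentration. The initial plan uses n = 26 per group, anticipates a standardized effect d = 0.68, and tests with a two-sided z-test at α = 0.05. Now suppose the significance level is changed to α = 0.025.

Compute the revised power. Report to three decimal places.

Power ≈ 0.583

δ = d·√(n/2) = 0.68 × √(26/2) = 2.4518 (unchanged). New critical value: z_{0.0125} = 2.241.
Revised power = Φ(δ − 2.241) + Φ(−δ − 2.241) = Φ(0.210) + Φ(-4.693) = 0.5833 + 0.0000 = 0.5833.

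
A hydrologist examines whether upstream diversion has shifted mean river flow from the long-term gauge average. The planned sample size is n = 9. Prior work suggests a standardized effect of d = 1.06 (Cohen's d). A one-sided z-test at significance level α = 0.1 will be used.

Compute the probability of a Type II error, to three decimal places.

Noncentrality parameter: λ = d·√n = 1.06 × √9 = 3.1800
One-sided α = 0.1 → critical value z_{0.1} = 1.282.
Power = Φ(λ − 1.282) = Φ(1.898) = 0.9712.
Type II error: β = 1 − power = 1 − 0.9712 = 0.0288.

β ≈ 0.029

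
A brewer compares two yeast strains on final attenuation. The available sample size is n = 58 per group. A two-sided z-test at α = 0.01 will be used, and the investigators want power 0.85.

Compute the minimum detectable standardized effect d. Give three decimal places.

Required noncentrality: δ = z_{0.005} + z_{0.15} = 2.576 + 1.036 = 3.612.
(Lower-tail contribution to power is negligible for δ > 0.)
δ = d·√(n/2) ⇒ d = δ/√(n/2) = 3.612/√(58/2) = 0.6708.

d ≈ 0.671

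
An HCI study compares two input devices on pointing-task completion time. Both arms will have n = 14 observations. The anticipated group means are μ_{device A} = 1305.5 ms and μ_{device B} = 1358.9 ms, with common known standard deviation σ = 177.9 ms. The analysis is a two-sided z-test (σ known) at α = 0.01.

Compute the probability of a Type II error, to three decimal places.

β ≈ 0.962

Standardized effect: d = |μ_{device A} − μ_{device B}| / σ = |1305.5 − 1358.9| / 177.9 = 0.3002
Noncentrality parameter: δ = d·√(n/2) = 0.3002 × √(14/2) = 0.7942
Two-sided α = 0.01 → critical value z_{0.005} = 2.576.
Power = Φ(δ − 2.576) + Φ(−δ − 2.576) = Φ(-1.782) + Φ(-3.370) = 0.0374 + 0.0004 = 0.0378.
Type II error: β = 1 − power = 1 − 0.0378 = 0.9622.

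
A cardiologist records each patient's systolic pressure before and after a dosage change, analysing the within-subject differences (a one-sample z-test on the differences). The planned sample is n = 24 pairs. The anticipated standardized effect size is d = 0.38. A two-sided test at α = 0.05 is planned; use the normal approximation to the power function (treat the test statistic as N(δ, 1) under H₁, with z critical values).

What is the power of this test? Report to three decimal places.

Noncentrality parameter: δ = d·√n = 0.38 × √24 = 1.8616
Two-sided α = 0.05 → critical value z_{0.025} = 1.960.
Power = Φ(δ − 1.960) + Φ(−δ − 1.960) = Φ(-0.098) + Φ(-3.822) = 0.4608 + 0.0001 = 0.4609.

Power ≈ 0.461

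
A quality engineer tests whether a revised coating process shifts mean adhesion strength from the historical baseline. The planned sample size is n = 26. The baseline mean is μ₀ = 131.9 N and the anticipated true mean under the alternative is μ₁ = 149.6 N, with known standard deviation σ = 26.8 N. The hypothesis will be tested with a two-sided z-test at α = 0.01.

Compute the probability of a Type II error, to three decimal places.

Standardized effect: d = |μ₁ − μ₀| / σ = |149.6 − 131.9| / 26.8 = 0.6604
Noncentrality parameter: δ = d·√n = 0.6604 × √26 = 3.3676
Critical value for a two-sided test at α = 0.01: z_{α/2} = 2.576.
Power = Φ(δ − 2.576) + Φ(−δ − 2.576) = Φ(0.792) + Φ(-5.943) = 0.7858 + 0.0000 = 0.7858.
Type II error: β = 1 − power = 1 − 0.7858 = 0.2142.

β ≈ 0.214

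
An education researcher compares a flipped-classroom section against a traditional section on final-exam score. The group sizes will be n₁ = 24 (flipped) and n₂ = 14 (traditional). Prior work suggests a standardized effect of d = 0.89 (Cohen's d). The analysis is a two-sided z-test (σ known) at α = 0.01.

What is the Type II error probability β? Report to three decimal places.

β ≈ 0.472

Noncentrality parameter: δ = d / √(1/n₁ + 1/n₂) = 0.89 / √(1/24 + 1/14) = 2.6465
Two-sided α = 0.01 → critical value z_{0.005} = 2.576.
Power = Φ(δ − 2.576) + Φ(−δ − 2.576) = Φ(0.071) + Φ(-5.222) = 0.5282 + 0.0000 = 0.5282.
Type II error: β = 1 − power = 1 − 0.5282 = 0.4718.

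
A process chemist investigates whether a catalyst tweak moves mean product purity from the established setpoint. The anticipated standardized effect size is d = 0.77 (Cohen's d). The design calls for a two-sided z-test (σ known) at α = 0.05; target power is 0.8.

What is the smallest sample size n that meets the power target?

n = 14

For power 0.8 need Φ(δ − z_{0.025}) = 0.8, so δ = z_{0.025} + z_{0.20} = 1.960 + 0.842 = 2.802.
(Ignoring the negligible lower-tail rejection probability gives the usual closed-form inversion.)
δ = d·√n ⇒ n = (δ/d)² = (2.802 / 0.77)² = 13.24.
Round up to the next whole unit.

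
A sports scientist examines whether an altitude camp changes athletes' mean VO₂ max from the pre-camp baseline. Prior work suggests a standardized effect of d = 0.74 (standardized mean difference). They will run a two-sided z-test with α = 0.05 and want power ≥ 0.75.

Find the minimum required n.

Set Φ(δ − 1.960) = 0.75; then δ − 1.960 = Φ⁻¹(0.75) = 0.674, giving δ = 2.634.
(For δ > 0 the lower-tail rejection region contributes negligibly to power, so the one-term inversion is standard.)
δ = d·√n ⇒ n = (δ/d)² = (2.634 / 0.74)² = 12.67.
Rounding up, n = 13.

n = 13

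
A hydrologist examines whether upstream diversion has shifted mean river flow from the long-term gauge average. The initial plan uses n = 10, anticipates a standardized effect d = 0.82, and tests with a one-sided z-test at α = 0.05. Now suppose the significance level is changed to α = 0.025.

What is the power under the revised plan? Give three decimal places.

Power ≈ 0.737

δ = d·√n = 0.82 × √10 = 2.5931 (unchanged). New critical value: z_{0.025} = 1.960.
Revised power = Φ(δ − 1.960) = Φ(0.633) = 0.7367.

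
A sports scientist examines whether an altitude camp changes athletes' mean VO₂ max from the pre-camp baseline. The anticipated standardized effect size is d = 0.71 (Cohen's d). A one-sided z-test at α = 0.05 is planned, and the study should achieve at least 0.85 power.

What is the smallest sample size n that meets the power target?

Set Φ(δ − 1.645) = 0.85; then δ − 1.645 = Φ⁻¹(0.85) = 1.036, giving δ = 2.681.
δ = d·√n ⇒ n = (δ/d)² = (2.681 / 0.71)² = 14.26.
Round up to the next whole unit.

n = 15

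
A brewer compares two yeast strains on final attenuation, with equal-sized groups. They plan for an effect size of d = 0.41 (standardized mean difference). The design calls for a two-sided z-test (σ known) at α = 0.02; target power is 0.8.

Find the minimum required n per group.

n = 120 per group

For power 0.8 need Φ(δ − z_{0.01}) = 0.8, so δ = z_{0.01} + z_{0.20} = 2.326 + 0.842 = 3.168.
(For δ > 0 the lower-tail rejection region contributes negligibly to power, so the one-term inversion is standard.)
δ = d·√(n/2) ⇒ n = 2(δ/d)² = 2 × (3.168 / 0.41)² = 119.41.
Round up to the next whole unit.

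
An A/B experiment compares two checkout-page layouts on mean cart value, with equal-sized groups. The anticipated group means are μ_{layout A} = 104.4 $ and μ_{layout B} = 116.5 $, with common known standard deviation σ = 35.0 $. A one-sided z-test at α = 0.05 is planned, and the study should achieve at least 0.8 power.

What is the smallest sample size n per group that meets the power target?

Standardized effect: d = |μ_{layout A} − μ_{layout B}| / σ = |104.4 − 116.5| / 35.0 = 0.3457
Set Φ(δ − 1.645) = 0.8; then δ − 1.645 = Φ⁻¹(0.8) = 0.842, giving δ = 2.486.
δ = d·√(n/2) ⇒ n = 2(δ/d)² = 2 × (2.486 / 0.3457)² = 103.46.
Rounding up, n = 104 per group.

n = 104 per group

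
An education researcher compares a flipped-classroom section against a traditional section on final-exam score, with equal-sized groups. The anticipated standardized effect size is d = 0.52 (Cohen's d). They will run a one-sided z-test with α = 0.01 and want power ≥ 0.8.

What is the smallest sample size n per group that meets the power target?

n = 75 per group

For power 0.8 need Φ(δ − z_{0.01}) = 0.8, so δ = z_{0.01} + z_{0.20} = 2.326 + 0.842 = 3.168.
δ = d·√(n/2) ⇒ n = 2(δ/d)² = 2 × (3.168 / 0.52)² = 74.23.
Round up to the next whole unit.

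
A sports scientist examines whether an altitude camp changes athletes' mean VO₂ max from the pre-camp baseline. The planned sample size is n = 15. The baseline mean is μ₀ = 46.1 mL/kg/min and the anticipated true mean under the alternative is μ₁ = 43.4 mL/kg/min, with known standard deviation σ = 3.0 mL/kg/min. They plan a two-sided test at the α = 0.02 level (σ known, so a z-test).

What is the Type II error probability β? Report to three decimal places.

Standardized effect: d = |μ₁ − μ₀| / σ = |43.4 − 46.1| / 3.0 = 0.9000
Noncentrality parameter: δ = d·√n = 0.9000 × √15 = 3.4857
Critical value for a two-sided test at α = 0.02: z_{α/2} = 2.326.
Power = Φ(δ − 2.326) + Φ(−δ − 2.326) = Φ(1.159) + Φ(-5.812) = 0.8768 + 0.0000 = 0.8768.
Type II error: β = 1 − power = 1 − 0.8768 = 0.1232.

β ≈ 0.123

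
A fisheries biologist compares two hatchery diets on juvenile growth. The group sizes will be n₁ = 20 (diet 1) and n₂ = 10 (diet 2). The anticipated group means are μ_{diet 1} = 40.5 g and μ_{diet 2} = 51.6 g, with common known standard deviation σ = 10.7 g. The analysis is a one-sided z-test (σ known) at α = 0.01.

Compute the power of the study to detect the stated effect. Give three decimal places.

Power ≈ 0.638

Standardized effect: d = |μ_{diet 1} − μ_{diet 2}| / σ = |40.5 − 51.6| / 10.7 = 1.0374
Noncentrality parameter: δ = d / √(1/n₁ + 1/n₂) = 1.0374 / √(1/20 + 1/10) = 2.6785
One-sided α = 0.01 → critical value z_{0.01} = 2.326.
Power = P(Z > 2.326 − δ) = Φ(0.352) = 0.6376.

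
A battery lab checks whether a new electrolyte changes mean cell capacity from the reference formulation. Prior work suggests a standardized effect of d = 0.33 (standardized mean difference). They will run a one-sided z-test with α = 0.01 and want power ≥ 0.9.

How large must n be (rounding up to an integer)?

For power 0.9 need Φ(δ − z_{0.01}) = 0.9, so δ = z_{0.01} + z_{0.10} = 2.326 + 1.282 = 3.608.
δ = d·√n ⇒ n = (δ/d)² = (3.608 / 0.33)² = 119.53.
Rounding up, n = 120.

n = 120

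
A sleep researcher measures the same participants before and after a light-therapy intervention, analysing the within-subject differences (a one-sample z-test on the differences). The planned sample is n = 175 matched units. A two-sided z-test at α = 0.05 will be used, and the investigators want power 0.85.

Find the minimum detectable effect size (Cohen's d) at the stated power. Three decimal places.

d ≈ 0.227

Required noncentrality: δ = z_{0.025} + z_{0.15} = 1.960 + 1.036 = 2.996.
(The second rejection-region term Φ(−δ − z_{α/2}) is negligible and dropped.)
δ = d·√n ⇒ d = δ/√n = 2.996/√175 = 0.2265.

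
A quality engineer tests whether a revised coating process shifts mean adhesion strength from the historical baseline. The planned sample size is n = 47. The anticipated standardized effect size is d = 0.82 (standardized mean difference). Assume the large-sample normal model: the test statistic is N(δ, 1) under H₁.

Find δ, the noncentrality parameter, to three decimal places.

δ ≈ 5.622

δ = d·√n = 0.82 × √47 = 5.6216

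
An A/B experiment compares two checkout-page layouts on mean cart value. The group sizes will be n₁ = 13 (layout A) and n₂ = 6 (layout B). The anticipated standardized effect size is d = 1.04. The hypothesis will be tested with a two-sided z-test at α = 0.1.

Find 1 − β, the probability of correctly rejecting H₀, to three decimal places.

Power ≈ 0.678

Noncentrality parameter: δ = d / √(1/n₁ + 1/n₂) = 1.04 / √(1/13 + 1/6) = 2.1072
Two-sided α = 0.1 → critical value z_{0.05} = 1.645.
Power = Φ(δ − 1.645) + Φ(−δ − 1.645) = Φ(0.462) + Φ(-3.752) = 0.6781 + 0.0001 = 0.6782.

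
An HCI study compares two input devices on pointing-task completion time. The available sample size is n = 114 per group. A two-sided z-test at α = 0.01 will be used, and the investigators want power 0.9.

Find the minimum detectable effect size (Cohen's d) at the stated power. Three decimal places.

Required noncentrality: δ = z_{0.005} + z_{0.10} = 2.576 + 1.282 = 3.857.
(Lower-tail contribution to power is negligible for δ > 0.)
δ = d·√(n/2) ⇒ d = δ/√(n/2) = 3.857/√(114/2) = 0.5109.

d ≈ 0.511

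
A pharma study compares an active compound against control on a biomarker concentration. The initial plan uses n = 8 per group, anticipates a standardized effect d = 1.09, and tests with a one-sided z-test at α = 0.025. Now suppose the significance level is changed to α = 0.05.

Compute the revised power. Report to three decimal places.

δ = d·√(n/2) = 1.09 × √(8/2) = 2.1800 (unchanged). New critical value: z_{0.05} = 1.645.
Revised power = Φ(δ − 1.645) = Φ(0.535) = 0.7037.

Power ≈ 0.704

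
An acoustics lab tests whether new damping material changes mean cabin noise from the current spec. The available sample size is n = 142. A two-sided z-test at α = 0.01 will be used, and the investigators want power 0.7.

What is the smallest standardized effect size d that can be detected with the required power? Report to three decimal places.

d ≈ 0.260

Required noncentrality: δ = z_{0.005} + z_{0.30} = 2.576 + 0.524 = 3.100.
(The second rejection-region term Φ(−δ − z_{α/2}) is negligible and dropped.)
δ = d·√n ⇒ d = δ/√n = 3.100/√142 = 0.2602.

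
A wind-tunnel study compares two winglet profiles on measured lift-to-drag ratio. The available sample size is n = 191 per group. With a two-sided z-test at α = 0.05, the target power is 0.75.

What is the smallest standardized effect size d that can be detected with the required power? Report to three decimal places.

Need Φ(δ − 1.960) = 0.75, so δ = 1.960 + 0.674 = 2.634.
(Lower-tail contribution to power is negligible for δ > 0.)
δ = d·√(n/2) ⇒ d = δ/√(n/2) = 2.634/√(191/2) = 0.2696.

d ≈ 0.270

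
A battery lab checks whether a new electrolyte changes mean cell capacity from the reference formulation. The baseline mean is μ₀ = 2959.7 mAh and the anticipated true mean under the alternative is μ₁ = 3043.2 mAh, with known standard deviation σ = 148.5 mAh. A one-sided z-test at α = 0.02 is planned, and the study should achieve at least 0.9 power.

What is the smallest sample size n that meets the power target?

n = 36

Standardized effect: d = |μ₁ − μ₀| / σ = |3043.2 − 2959.7| / 148.5 = 0.5623
For power 0.9 need Φ(δ − z_{0.02}) = 0.9, so δ = z_{0.02} + z_{0.10} = 2.054 + 1.282 = 3.335.
δ = d·√n ⇒ n = (δ/d)² = (3.335 / 0.5623)² = 35.18.
Rounding up, n = 36.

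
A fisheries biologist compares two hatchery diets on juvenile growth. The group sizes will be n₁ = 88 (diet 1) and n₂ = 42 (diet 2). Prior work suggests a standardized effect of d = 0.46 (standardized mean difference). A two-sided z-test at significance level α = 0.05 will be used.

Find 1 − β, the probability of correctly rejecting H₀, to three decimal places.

Power ≈ 0.689

Noncentrality parameter: δ = d / √(1/n₁ + 1/n₂) = 0.46 / √(1/88 + 1/42) = 2.4527
Two-sided α = 0.05 → critical value z_{0.025} = 1.960.
Power = Φ(δ − 1.960) + Φ(−δ − 1.960) = Φ(0.493) + Φ(-4.413) = 0.6889 + 0.0000 = 0.6889.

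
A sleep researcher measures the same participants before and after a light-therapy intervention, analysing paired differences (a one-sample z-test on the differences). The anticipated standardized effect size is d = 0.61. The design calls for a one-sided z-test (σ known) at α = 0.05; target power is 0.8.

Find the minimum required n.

n = 17

For power 0.8 need Φ(δ − z_{0.05}) = 0.8, so δ = z_{0.05} + z_{0.20} = 1.645 + 0.842 = 2.486.
δ = d·√n ⇒ n = (δ/d)² = (2.486 / 0.61)² = 16.62.
Round up to the next whole unit.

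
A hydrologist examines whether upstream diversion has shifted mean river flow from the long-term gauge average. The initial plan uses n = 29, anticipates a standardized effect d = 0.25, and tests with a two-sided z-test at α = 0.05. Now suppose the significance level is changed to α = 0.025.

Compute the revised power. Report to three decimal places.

Power ≈ 0.186

δ = d·√n = 0.25 × √29 = 1.3463 (unchanged). New critical value: z_{0.0125} = 2.241.
Revised power = Φ(δ − 2.241) + Φ(−δ − 2.241) = Φ(-0.895) + Φ(-3.588) = 0.1854 + 0.0002 = 0.1855.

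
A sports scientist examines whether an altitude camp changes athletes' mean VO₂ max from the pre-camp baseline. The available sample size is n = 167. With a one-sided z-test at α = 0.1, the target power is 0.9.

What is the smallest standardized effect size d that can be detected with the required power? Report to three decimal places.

d ≈ 0.198

Required noncentrality: δ = z_{0.1} + z_{0.10} = 1.282 + 1.282 = 2.563.
δ = d·√n ⇒ d = δ/√n = 2.563/√167 = 0.1983.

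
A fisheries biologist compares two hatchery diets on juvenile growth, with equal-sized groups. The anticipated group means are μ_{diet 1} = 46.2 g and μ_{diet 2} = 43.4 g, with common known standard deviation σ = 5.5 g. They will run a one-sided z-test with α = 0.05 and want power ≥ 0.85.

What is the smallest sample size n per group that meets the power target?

Standardized effect: d = |μ_{diet 1} − μ_{diet 2}| / σ = |46.2 − 43.4| / 5.5 = 0.5091
For power 0.85 need Φ(δ − z_{0.05}) = 0.85, so δ = z_{0.05} + z_{0.15} = 1.645 + 1.036 = 2.681.
δ = d·√(n/2) ⇒ n = 2(δ/d)² = 2 × (2.681 / 0.5091)² = 55.48.
Round up to the next whole unit.

n = 56 per group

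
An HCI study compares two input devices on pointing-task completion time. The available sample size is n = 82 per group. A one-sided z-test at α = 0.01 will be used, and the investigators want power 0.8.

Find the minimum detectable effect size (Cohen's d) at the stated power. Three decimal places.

d ≈ 0.495

Need Φ(δ − 2.326) = 0.8, so δ = 2.326 + 0.842 = 3.168.
δ = d·√(n/2) ⇒ d = δ/√(n/2) = 3.168/√(82/2) = 0.4948.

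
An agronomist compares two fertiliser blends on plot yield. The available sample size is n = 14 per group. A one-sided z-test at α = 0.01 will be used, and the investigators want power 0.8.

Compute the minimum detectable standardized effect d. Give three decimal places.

Need Φ(δ − 2.326) = 0.8, so δ = 2.326 + 0.842 = 3.168.
δ = d·√(n/2) ⇒ d = δ/√(n/2) = 3.168/√(14/2) = 1.1974.

d ≈ 1.197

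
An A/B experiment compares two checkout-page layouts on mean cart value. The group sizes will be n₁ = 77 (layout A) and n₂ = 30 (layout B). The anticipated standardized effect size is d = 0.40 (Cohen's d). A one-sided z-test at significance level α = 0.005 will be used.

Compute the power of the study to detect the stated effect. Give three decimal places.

Noncentrality parameter: δ = d / √(1/n₁ + 1/n₂) = 0.40 / √(1/77 + 1/30) = 1.8585
Critical value for a one-sided test at α = 0.005: z_α = 2.576.
Power = P(Z > 2.576 − δ) = Φ(-0.717) = 0.2366.

Power ≈ 0.237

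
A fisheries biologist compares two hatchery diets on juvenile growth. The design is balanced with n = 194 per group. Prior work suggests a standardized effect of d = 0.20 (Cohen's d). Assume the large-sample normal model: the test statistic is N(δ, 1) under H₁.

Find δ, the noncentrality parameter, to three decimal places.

δ = d·√(n/2) = 0.20 × √(194/2) = 1.9698

δ ≈ 1.970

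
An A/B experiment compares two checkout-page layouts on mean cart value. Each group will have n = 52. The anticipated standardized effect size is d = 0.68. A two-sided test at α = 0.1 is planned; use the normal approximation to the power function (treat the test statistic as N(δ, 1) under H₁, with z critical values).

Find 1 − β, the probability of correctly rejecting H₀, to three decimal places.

Power ≈ 0.966

Noncentrality parameter: λ = d·√(n/2) = 0.68 × √(52/2) = 3.4673
Critical value for a two-sided test at α = 0.1: z_{α/2} = 1.645.
Power = Φ(λ − 1.645) + Φ(−λ − 1.645) = Φ(1.822) + Φ(-5.112) = 0.9658 + 0.0000 = 0.9658.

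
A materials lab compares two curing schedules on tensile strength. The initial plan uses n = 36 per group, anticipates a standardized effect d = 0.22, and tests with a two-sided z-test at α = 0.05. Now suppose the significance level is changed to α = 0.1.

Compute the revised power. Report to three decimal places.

δ = d·√(n/2) = 0.22 × √(36/2) = 0.9334 (unchanged). New critical value: z_{0.05} = 1.645.
Revised power = Φ(δ − 1.645) + Φ(−δ − 1.645) = Φ(-0.711) + Φ(-2.578) = 0.2384 + 0.0050 = 0.2434.

Power ≈ 0.243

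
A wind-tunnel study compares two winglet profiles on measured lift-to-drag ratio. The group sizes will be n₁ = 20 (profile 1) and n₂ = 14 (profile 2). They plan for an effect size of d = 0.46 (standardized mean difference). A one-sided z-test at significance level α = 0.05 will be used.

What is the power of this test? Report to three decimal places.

Power ≈ 0.373

Noncentrality parameter: δ = d / √(1/n₁ + 1/n₂) = 0.46 / √(1/20 + 1/14) = 1.3201
Critical value for a one-sided test at α = 0.05: z_α = 1.645.
Power = P(Z > 1.645 − δ) = Φ(-0.325) = 0.3727.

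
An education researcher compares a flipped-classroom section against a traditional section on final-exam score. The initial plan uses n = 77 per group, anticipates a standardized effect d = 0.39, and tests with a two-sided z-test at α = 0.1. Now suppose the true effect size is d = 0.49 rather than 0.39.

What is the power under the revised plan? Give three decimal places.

With d = 0.49: δ = d·√(n/2) = 0.49 × √(77/2) = 3.0404. Critical value z_{0.05} = 1.645.
Revised power = Φ(δ − 1.645) + Φ(−δ − 1.645) = Φ(1.396) + Φ(-4.685) = 0.9186 + 0.0000 = 0.9186.

Power ≈ 0.919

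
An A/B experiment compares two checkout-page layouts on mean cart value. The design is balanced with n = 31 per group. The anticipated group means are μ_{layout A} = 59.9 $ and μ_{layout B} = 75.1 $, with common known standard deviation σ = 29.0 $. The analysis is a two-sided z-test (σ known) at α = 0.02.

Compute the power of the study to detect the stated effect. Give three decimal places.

Power ≈ 0.396

Standardized effect: d = |μ_{layout A} − μ_{layout B}| / σ = |59.9 − 75.1| / 29.0 = 0.5241
Noncentrality parameter: δ = d·√(n/2) = 0.5241 × √(31/2) = 2.0635
Critical value for a two-sided test at α = 0.02: z_{α/2} = 2.326.
Power = Φ(δ − 2.326) + Φ(−δ − 2.326) = Φ(-0.263) + Φ(-4.390) = 0.3963 + 0.0000 = 0.3964.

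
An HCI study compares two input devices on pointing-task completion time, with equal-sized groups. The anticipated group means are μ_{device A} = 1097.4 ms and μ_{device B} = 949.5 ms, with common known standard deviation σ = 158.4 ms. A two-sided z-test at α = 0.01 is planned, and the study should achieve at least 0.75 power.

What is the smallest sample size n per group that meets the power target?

n = 25 per group

Standardized effect: d = |μ_{device A} − μ_{device B}| / σ = |1097.4 − 949.5| / 158.4 = 0.9337
For power 0.75 need Φ(δ − z_{0.005}) = 0.75, so δ = z_{0.005} + z_{0.25} = 2.576 + 0.674 = 3.250.
(Ignoring the negligible lower-tail rejection probability gives the usual closed-form inversion.)
δ = d·√(n/2) ⇒ n = 2(δ/d)² = 2 × (3.250 / 0.9337)² = 24.24.
Round up to the next whole unit.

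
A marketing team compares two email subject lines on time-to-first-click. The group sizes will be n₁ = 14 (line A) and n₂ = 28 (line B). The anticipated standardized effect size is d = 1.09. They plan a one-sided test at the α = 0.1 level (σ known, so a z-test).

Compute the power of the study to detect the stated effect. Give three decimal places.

Noncentrality parameter: λ = d / √(1/n₁ + 1/n₂) = 1.09 / √(1/14 + 1/28) = 3.3300
Critical value for a one-sided test at α = 0.1: z_α = 1.282.
Power = P(Z > 1.282 − λ) = Φ(2.048) = 0.9797.

Power ≈ 0.980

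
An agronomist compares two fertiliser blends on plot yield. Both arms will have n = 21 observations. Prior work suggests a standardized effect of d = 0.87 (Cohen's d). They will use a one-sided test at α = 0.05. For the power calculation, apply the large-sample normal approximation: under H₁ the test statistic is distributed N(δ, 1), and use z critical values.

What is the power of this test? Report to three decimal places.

Power ≈ 0.880

Noncentrality parameter: δ = d·√(n/2) = 0.87 × √(21/2) = 2.8191
Critical value for a one-sided test at α = 0.05: z_α = 1.645.
Power = Φ(δ − 1.645) = Φ(1.174) = 0.8799.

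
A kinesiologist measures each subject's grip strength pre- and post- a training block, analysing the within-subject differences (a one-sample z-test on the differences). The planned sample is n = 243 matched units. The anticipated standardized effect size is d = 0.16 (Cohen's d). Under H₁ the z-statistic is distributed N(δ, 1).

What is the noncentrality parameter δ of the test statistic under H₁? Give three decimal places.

δ = d·√n = 0.16 × √243 = 2.4942

δ ≈ 2.494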